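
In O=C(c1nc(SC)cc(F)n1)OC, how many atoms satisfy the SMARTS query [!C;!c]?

6

Check the 13 heavy atoms by environment: 2× n (aromatic) → match; 4× c (aromatic) → no; 1× F → match; 1× S → match; 3× C → no; 2× O → match.
Summing the matching environments: 2 + 1 + 1 + 2 = 6 matching atoms.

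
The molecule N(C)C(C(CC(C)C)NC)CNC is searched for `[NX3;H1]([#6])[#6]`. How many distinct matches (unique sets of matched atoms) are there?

[NX3;H1]([#6])[#6] is the SMARTS for a secondary amine: a trivalent nitrogen with one H, bonded to two carbons.
The molecule carries 3 separate instances of an N-methylamino group (-NHCH3) meeting every constraint; each maps to a distinct set of atoms, giving 3 matches.

3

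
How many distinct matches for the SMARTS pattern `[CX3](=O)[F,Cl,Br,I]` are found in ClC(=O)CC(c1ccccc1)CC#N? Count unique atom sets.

1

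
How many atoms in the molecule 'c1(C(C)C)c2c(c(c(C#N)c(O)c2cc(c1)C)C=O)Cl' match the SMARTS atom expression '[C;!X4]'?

2

The query [C;!X4] means: aliphatic carbon that does not have four total connections.
Check the 20 heavy atoms by environment: 10× c (aromatic, X3) → no; 4× C (X4) → no; 1× Cl (X1) → no; 1× C (X2) → match; 1× N (X1) → no; 1× O (X2) → no; 1× C (X3) → match; 1× O (X1) → no.
Summing the matching environments: 1 + 1 = 2 matching atoms.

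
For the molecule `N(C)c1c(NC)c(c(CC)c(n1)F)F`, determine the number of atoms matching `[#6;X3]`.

The query [#6;X3] means: any carbon (aromatic or not) with three total connections.
Check the 14 heavy atoms by environment: 1× n (aromatic, X2) → no; 5× c (aromatic, X3) → match; 2× F (X1) → no; 2× N (X3) → no; 4× C (X4) → no.
That gives 5 matching atoms.

5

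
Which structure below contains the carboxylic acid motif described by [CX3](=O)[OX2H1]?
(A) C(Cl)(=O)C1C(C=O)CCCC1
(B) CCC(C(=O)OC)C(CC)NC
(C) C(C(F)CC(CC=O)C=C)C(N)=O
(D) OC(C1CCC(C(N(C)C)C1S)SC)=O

D

[CX3](=O)[OX2H1] describes an sp2 carbon double-bonded to O and single-bonded to an -OH oxygen (a carboxylic acid).
(A) has an aldehyde (-CHO) but there is no singly-bonded oxygen on the carbonyl carbon.
(B) has a methyl-ester group (-C(=O)OCH3) but the singly-bonded O has no H (OX2H0, not OX2H1).
(C) has an aldehyde (-CHO) but there is no singly-bonded oxygen on the carbonyl carbon.
(D) contains a carboxylic acid group (-C(=O)OH), which satisfies every atom and bond constraint.
So the answer is (D).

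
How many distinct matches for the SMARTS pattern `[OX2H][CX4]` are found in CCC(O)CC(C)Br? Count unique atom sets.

1

[OX2H][CX4] is the SMARTS for an aliphatic alcohol: a hydroxyl oxygen bound to an sp3 (X4) carbon.
Exactly one fragment in the molecule meets all constraints, giving 1 match.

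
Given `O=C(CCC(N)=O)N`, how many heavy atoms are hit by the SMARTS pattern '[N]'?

Check the 8 heavy atoms by environment: 4× C → no; 2× O → no; 2× N → match.
That gives 2 matching atoms.

2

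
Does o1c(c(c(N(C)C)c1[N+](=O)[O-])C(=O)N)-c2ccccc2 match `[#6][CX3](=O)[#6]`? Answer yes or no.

The pattern [#6][CX3](=O)[#6] describes a carbonyl carbon (no H) flanked by two carbons — a ketone.
The closest candidate here is a primary amide (-C(=O)NH2), but one neighbour of the carbonyl carbon is N, not C. No other fragment satisfies the full query, so there is no match.

No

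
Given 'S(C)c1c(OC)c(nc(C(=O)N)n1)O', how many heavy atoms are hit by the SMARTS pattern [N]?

1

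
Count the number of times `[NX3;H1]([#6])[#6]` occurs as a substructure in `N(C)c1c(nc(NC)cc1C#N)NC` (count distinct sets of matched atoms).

3

[NX3;H1]([#6])[#6] is the SMARTS for a secondary amine: a trivalent nitrogen with one H, bonded to two carbons.
The molecule carries 3 separate instances of an N-methylamino group (-NHCH3) meeting every constraint; each maps to a distinct set of atoms, giving 3 matches.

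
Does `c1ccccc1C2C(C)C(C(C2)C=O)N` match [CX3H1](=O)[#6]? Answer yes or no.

The pattern [CX3H1](=O)[#6] describes an sp2 carbon with one H, double-bonded to O and single-bonded to carbon — an aldehyde.
The molecule carries an aldehyde (-CHO), whose atoms satisfy every constraint of the query, so the pattern matches.

Yes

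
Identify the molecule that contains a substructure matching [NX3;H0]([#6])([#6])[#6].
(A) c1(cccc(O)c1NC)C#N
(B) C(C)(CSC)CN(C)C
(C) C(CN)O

B

[NX3;H0]([#6])([#6])[#6] describes a trivalent nitrogen with no H, bonded to three carbons (a tertiary amine).
(A) has an N-methylamino group (-NHCH3) but the nitrogen still has one H (H1), not H0.
(B) contains a dimethylamino group (-N(CH3)2), which satisfies every atom and bond constraint.
(C) has a primary amino group (-NH2) but the nitrogen has H2, not H0 with three carbons.
So the answer is (B).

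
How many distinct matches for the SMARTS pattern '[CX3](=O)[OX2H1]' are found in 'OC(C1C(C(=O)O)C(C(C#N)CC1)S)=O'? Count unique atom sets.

2

[CX3](=O)[OX2H1] is the SMARTS for a carboxylic acid: an sp2 carbon double-bonded to O and single-bonded to an -OH oxygen.
The molecule carries 2 separate instances of a carboxylic acid group (-C(=O)OH) meeting every constraint; each maps to a distinct set of atoms, giving 2 matches.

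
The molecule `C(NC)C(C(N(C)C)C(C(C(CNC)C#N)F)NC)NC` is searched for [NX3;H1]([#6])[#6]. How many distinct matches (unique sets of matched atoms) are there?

[NX3;H1]([#6])[#6] is the SMARTS for a secondary amine: a trivalent nitrogen with one H, bonded to two carbons.
The molecule carries 4 separate instances of an N-methylamino group (-NHCH3) meeting every constraint; each maps to a distinct set of atoms, giving 4 matches.

4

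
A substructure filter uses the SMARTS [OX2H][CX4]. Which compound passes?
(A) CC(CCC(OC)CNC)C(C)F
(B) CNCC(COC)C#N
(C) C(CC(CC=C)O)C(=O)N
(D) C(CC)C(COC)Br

[OX2H][CX4] describes a hydroxyl oxygen bound to an sp3 (X4) carbon (an aliphatic alcohol).
(A) has a methoxy ether (-OCH3) but the oxygen has H0 (ether), not H1.
(B) has a methoxy ether (-OCH3) but the oxygen has H0 (ether), not H1.
(C) contains a hydroxyl group (-OH), which satisfies every atom and bond constraint.
(D) has a methoxy ether (-OCH3) but the oxygen has H0 (ether), not H1.
So the answer is (C).

C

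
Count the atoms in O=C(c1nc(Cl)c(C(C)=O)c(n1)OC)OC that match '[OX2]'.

2

The query [OX2] means: aliphatic oxygen with two total connections — ether, hydroxyl, or ester single-bond O.
Check the 16 heavy atoms by environment: 2× n (aromatic, X2) → no; 4× c (aromatic, X3) → no; 2× C (X3) → no; 2× O (X1) → no; 2× O (X2) → match; 3× C (X4) → no; 1× Cl (X1) → no.
That gives 2 matching atoms.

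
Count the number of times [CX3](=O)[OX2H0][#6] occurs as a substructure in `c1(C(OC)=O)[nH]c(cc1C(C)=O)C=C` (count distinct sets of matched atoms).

[CX3](=O)[OX2H0][#6] is the SMARTS for an ester: a carbonyl carbon bonded to an oxygen that is itself bonded to carbon (no H on that O).
Exactly one fragment in the molecule meets all constraints, giving 1 match.

1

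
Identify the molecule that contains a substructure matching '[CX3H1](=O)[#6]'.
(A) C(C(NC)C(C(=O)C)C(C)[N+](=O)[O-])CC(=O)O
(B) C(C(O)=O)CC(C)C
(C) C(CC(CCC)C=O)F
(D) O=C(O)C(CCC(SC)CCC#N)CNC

C

[CX3H1](=O)[#6] describes an sp2 carbon with one H, double-bonded to O and single-bonded to carbon (an aldehyde).
(A) has an acetyl/ketone group (-C(=O)CH3) but the carbonyl carbon has H0 (two carbon neighbours), not H1.
(B) has a carboxylic acid group (-C(=O)OH) but the carbonyl carbon has H0 and is bonded to O, not H1.
(C) contains an aldehyde (-CHO), which satisfies every atom and bond constraint.
(D) has a carboxylic acid group (-C(=O)OH) but the carbonyl carbon has H0 and is bonded to O, not H1.
So the answer is (C).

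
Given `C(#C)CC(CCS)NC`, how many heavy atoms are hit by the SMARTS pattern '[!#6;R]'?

0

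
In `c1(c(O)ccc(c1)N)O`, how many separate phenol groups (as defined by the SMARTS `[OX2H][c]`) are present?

[OX2H][c] is the SMARTS for a phenol: a hydroxyl oxygen attached to an aromatic carbon.
The molecule carries 2 separate instances of a hydroxyl group (-OH) meeting every constraint; each maps to a distinct set of atoms, giving 2 matches.

2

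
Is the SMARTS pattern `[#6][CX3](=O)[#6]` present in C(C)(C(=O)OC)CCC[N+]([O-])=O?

No

The pattern [#6][CX3](=O)[#6] describes a carbonyl carbon (no H) flanked by two carbons — a ketone.
The closest candidate here is a methyl-ester group (-C(=O)OCH3), but one neighbour of the carbonyl carbon is O, not C. No other fragment satisfies the full query, so there is no match.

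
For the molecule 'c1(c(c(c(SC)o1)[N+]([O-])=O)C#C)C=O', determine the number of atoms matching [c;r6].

0

The query [c;r6] means: aromatic carbon that belongs to a six-membered ring.
Check the 14 heavy atoms by environment: 1× o (aromatic, in 5-ring) → no; 4× c (aromatic, in 5-ring) → no; 4× C (acyclic) → no; 1× N (charge +1, acyclic) → no; 1× O (charge -1, acyclic) → no; 2× O (acyclic) → no; 1× S (acyclic) → no.
No environment satisfies the query, so 0 matching atoms.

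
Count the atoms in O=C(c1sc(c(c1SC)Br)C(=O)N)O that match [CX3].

2

The query [CX3] means: C with X3: aliphatic carbon with exactly 3 total connections.
Check the 14 heavy atoms by environment: 1× s (aromatic, X2) → no; 4× c (aromatic, X3) → no; 1× S (X2) → no; 1× C (X4) → no; 2× C (X3) → match; 2× O (X1) → no; 1× O (X2) → no; 1× Br (X1) → no; 1× N (X3) → no.
That gives 2 matching atoms.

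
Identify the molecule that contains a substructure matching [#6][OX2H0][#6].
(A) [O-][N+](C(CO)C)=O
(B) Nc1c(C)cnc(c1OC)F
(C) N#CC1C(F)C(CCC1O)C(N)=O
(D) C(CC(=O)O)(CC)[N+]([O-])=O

[#6][OX2H0][#6] describes an aliphatic oxygen bridging two carbons with no H on the oxygen (an ether).
(A) has a hydroxyl group (-OH) but the oxygen has H1, not H0 bridging two carbons.
(B) contains a methoxy ether (-OCH3), which satisfies every atom and bond constraint.
(C) has a hydroxyl group (-OH) but the oxygen has H1, not H0 bridging two carbons.
(D) has a carboxylic acid group (-C(=O)OH) but the -OH oxygen has H1; the =O is OX1, not OX2.
So the answer is (B).

B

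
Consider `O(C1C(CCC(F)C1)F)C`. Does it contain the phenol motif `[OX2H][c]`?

No

The pattern [OX2H][c] describes a hydroxyl oxygen attached to an aromatic carbon — a phenol.
The closest candidate here is a methoxy ether (-OCH3), but the oxygen has H0, not H1. No other fragment satisfies the full query, so there is no match.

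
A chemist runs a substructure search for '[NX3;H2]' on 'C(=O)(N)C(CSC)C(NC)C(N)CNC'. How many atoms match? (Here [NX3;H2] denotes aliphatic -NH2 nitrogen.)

The query [NX3;H2] means: aliphatic N with 3 total connections, two of them H — an -NH2 nitrogen (amine or amide).
Check the 15 heavy atoms by environment: 2× C (H2, X4) → no; 3× C (H1, X4) → no; 2× N (H1, X3) → no; 3× C (H3, X4) → no; 1× C (H0, X3) → no; 1× O (H0, X1) → no; 2× N (H2, X3) → match; 1× S (H0, X2) → no.
That gives 2 matching atoms.

2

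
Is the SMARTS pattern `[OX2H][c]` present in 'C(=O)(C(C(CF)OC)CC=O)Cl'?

No

The pattern [OX2H][c] describes a hydroxyl oxygen attached to an aromatic carbon — a phenol.
The closest candidate here is a methoxy ether (-OCH3), but the oxygen has H0, not H1. No other fragment satisfies the full query, so there is no match.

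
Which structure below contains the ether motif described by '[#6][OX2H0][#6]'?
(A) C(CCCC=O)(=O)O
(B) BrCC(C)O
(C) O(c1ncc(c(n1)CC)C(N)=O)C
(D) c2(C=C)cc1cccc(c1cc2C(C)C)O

C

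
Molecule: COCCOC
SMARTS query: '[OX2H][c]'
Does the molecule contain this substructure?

No

The pattern [OX2H][c] describes a hydroxyl oxygen attached to an aromatic carbon — a phenol.
The closest candidate here is a methoxy ether (-OCH3), but the oxygen has H0, not H1. No other fragment satisfies the full query, so there is no match.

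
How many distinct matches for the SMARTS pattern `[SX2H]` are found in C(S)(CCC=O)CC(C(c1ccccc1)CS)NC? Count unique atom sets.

2

[SX2H] is the SMARTS for a thiol: an aliphatic sulfur with two connections, one being H.
The molecule carries 2 separate instances of a thiol (-SH) meeting every constraint; each maps to a distinct set of atoms, giving 2 matches.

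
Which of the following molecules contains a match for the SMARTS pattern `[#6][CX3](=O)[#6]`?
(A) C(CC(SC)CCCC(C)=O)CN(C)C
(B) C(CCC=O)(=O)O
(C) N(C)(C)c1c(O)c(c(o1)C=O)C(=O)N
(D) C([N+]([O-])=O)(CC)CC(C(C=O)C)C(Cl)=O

A

[#6][CX3](=O)[#6] describes a carbonyl carbon (no H) flanked by two carbons (a ketone).
(A) contains an acetyl/ketone group (-C(=O)CH3), which satisfies every atom and bond constraint.
(B) has an aldehyde (-CHO) but the carbonyl carbon has H1, so it is not flanked by two carbons.
(C) has a primary amide (-C(=O)NH2) but one neighbour of the carbonyl carbon is N, not C.
(D) has an aldehyde (-CHO) but the carbonyl carbon has H1, so it is not flanked by two carbons.
So the answer is (A).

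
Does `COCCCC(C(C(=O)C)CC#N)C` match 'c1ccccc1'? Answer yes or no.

The pattern c1ccccc1 describes six aromatic carbons in a ring — a benzene ring.
The closest candidate here is a methyl group (-CH3), but no six-membered all-carbon aromatic ring is present. No other fragment satisfies the full query, so there is no match.

No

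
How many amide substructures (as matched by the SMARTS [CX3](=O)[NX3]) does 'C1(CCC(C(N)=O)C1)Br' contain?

1

[CX3](=O)[NX3] is the SMARTS for an amide: a carbonyl carbon bonded to a trivalent nitrogen.
Exactly one fragment in the molecule meets all constraints, giving 1 match.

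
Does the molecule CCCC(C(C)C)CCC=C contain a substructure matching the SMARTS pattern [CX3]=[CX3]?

Yes

The pattern [CX3]=[CX3] describes a non-aromatic C=C double bond between two sp2 carbons — an alkene.
The molecule carries a vinyl group (-CH=CH2), whose atoms satisfy every constraint of the query, so the pattern matches.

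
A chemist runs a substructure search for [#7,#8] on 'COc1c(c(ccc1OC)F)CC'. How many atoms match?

The query [#7,#8] means: nitrogen or oxygen (comma = OR).
Check the 13 heavy atoms by environment: 6× c (aromatic) → no; 2× O → match; 4× C → no; 1× F → no.
That gives 2 matching atoms.

2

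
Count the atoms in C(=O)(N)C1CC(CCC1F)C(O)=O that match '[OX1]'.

2

Check the 13 heavy atoms by environment: 6× C (X4) → no; 1× F (X1) → no; 2× C (X3) → no; 2× O (X1) → match; 1× N (X3) → no; 1× O (X2) → no.
That gives 2 matching atoms.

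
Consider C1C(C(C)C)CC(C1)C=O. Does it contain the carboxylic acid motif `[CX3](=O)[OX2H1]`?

The pattern [CX3](=O)[OX2H1] describes an sp2 carbon double-bonded to O and single-bonded to an -OH oxygen — a carboxylic acid.
The closest candidate here is an aldehyde (-CHO), but there is no singly-bonded oxygen on the carbonyl carbon. No other fragment satisfies the full query, so there is no match.

No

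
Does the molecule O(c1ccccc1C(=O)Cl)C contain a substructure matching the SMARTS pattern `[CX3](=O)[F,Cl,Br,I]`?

Yes

The pattern [CX3](=O)[F,Cl,Br,I] describes a carbonyl carbon bonded to a halogen — an acyl halide.
The molecule carries an acyl chloride (-C(=O)Cl), whose atoms satisfy every constraint of the query, so the pattern matches.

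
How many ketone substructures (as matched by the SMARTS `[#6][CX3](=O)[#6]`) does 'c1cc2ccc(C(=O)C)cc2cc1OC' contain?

1

[#6][CX3](=O)[#6] is the SMARTS for a ketone: a carbonyl carbon (no H) flanked by two carbons.
Exactly one fragment in the molecule meets all constraints, giving 1 match.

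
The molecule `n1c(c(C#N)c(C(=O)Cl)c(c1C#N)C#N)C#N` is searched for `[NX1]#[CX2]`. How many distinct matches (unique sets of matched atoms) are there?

4

[NX1]#[CX2] is the SMARTS for a nitrile: a nitrogen triple-bonded to a two-connected carbon.
The molecule carries 4 separate instances of a nitrile (-C#N) meeting every constraint; each maps to a distinct set of atoms, giving 4 matches.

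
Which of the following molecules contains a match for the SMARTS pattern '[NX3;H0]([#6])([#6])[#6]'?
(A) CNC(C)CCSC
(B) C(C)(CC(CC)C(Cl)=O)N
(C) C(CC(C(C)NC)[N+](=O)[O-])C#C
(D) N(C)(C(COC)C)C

D

[NX3;H0]([#6])([#6])[#6] describes a trivalent nitrogen with no H, bonded to three carbons (a tertiary amine).
(A) has an N-methylamino group (-NHCH3) but the nitrogen still has one H (H1), not H0.
(B) has a primary amino group (-NH2) but the nitrogen has H2, not H0 with three carbons.
(C) has an N-methylamino group (-NHCH3) but the nitrogen still has one H (H1), not H0.
(D) contains a dimethylamino group (-N(CH3)2), which satisfies every atom and bond constraint.
So the answer is (D).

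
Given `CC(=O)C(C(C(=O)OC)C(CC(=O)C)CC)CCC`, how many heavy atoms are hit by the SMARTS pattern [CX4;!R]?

The query [CX4;!R] means: aliphatic carbon with four total connections, not in a ring.
Check the 19 heavy atoms by environment: 12× C (X4, acyclic) → match; 3× C (X3, acyclic) → no; 3× O (X1, acyclic) → no; 1× O (X2, acyclic) → no.
That gives 12 matching atoms.

12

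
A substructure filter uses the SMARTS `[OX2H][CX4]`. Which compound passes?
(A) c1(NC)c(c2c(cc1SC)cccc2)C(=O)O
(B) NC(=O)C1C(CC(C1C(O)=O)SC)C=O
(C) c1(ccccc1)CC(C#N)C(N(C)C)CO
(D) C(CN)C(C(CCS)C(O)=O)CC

C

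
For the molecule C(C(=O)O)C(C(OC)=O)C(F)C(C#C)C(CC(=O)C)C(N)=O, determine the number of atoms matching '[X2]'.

The query [X2] means: any atom with exactly two total connections (bonds + H).
Check the 22 heavy atoms by environment: 8× C (X4) → no; 1× F (X1) → no; 4× C (X3) → no; 4× O (X1) → no; 2× C (X2) → match; 1× N (X3) → no; 2× O (X2) → match.
Summing the matching environments: 2 + 2 = 4 matching atoms.

4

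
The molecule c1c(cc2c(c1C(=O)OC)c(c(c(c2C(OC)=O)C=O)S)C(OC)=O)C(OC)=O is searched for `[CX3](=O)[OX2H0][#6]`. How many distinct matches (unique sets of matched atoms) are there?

4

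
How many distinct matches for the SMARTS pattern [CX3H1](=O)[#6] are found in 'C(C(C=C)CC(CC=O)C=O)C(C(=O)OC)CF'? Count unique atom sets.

2

[CX3H1](=O)[#6] is the SMARTS for an aldehyde: an sp2 carbon with one H, double-bonded to O and single-bonded to carbon.
The molecule carries 2 separate instances of an aldehyde (-CHO) meeting every constraint; each maps to a distinct set of atoms, giving 2 matches.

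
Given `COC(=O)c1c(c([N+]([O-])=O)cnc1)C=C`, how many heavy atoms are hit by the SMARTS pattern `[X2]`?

The query [X2] means: any atom with exactly two total connections (bonds + H).
Check the 15 heavy atoms by environment: 1× n (aromatic, X2) → match; 5× c (aromatic, X3) → no; 1× N (charge +1, X3) → no; 1× O (charge -1, X1) → no; 2× O (X1) → no; 3× C (X3) → no; 1× O (X2) → match; 1× C (X4) → no.
Summing the matching environments: 1 + 1 = 2 matching atoms.

2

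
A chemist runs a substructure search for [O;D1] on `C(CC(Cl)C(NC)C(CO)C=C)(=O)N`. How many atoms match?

2

The query [O;D1] means: aliphatic oxygen bonded to exactly one heavy atom.
Check the 14 heavy atoms by environment: 3× C (D2) → no; 4× C (D3) → no; 1× N (D2) → no; 2× C (D1) → no; 1× Cl (D1) → no; 2× O (D1) → match; 1× N (D1) → no.
That gives 2 matching atoms.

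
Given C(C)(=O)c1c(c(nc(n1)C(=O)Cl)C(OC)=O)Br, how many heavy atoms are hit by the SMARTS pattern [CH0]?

3

Check the 17 heavy atoms by environment: 2× n (aromatic, H0) → no; 4× c (aromatic, H0) → no; 1× Br (H0) → no; 3× C (H0) → match; 4× O (H0) → no; 2× C (H3) → no; 1× Cl (H0) → no.
That gives 3 matching atoms.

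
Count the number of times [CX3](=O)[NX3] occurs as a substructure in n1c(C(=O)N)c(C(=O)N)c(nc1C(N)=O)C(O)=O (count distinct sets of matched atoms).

[CX3](=O)[NX3] is the SMARTS for an amide: a carbonyl carbon bonded to a trivalent nitrogen.
The molecule carries 3 separate instances of a primary amide (-C(=O)NH2) meeting every constraint; each maps to a distinct set of atoms, giving 3 matches.

3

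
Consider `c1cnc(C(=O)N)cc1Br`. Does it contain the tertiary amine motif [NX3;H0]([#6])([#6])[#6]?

No

The pattern [NX3;H0]([#6])([#6])[#6] describes a trivalent nitrogen with no H, bonded to three carbons — a tertiary amine.
The closest candidate here is a primary amide (-C(=O)NH2), but the amide nitrogen has H2 and only one carbon neighbour. No other fragment satisfies the full query, so there is no match.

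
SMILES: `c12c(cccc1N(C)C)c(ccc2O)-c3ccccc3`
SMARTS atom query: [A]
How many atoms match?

4

The query [A] means: A matches any aliphatic (non-aromatic) heavy atom.
Check the 20 heavy atoms by environment: 16× c (aromatic) → no; 1× O → match; 1× N → match; 2× C → match.
Summing the matching environments: 1 + 1 + 2 = 4 matching atoms.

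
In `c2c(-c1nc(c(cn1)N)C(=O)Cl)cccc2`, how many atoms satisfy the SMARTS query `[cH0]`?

The query [cH0] means: aromatic carbon with no attached hydrogen (substituted or ring-fusion).
Check the 16 heavy atoms by environment: 2× n (aromatic, H0) → no; 4× c (aromatic, H0) → match; 6× c (aromatic, H1) → no; 1× N (H2) → no; 1× C (H0) → no; 1× O (H0) → no; 1× Cl (H0) → no.
That gives 4 matching atoms.

4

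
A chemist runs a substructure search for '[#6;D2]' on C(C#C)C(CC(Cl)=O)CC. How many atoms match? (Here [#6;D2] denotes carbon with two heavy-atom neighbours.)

The query [#6;D2] means: any carbon bonded to exactly two heavy atoms.
Check the 10 heavy atoms by environment: 4× C (D2) → match; 2× C (D3) → no; 2× C (D1) → no; 1× O (D1) → no; 1× Cl (D1) → no.
That gives 4 matching atoms.

4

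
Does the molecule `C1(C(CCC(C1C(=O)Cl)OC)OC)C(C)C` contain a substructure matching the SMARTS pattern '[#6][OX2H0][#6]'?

Yes

The pattern [#6][OX2H0][#6] describes an aliphatic oxygen bridging two carbons with no H on the oxygen — an ether.
The molecule carries a methoxy ether (-OCH3), whose atoms satisfy every constraint of the query, so the pattern matches.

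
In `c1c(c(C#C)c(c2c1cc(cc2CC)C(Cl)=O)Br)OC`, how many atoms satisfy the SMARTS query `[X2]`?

3

Check the 20 heavy atoms by environment: 10× c (aromatic, X3) → no; 1× Br (X1) → no; 2× C (X2) → match; 3× C (X4) → no; 1× O (X2) → match; 1× C (X3) → no; 1× O (X1) → no; 1× Cl (X1) → no.
Summing the matching environments: 2 + 1 = 3 matching atoms.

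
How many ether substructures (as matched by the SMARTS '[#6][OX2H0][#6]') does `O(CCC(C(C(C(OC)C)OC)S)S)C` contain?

3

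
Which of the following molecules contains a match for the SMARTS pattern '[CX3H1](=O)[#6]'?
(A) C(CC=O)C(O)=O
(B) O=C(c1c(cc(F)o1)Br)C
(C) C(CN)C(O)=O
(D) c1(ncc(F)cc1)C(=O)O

A

[CX3H1](=O)[#6] describes an sp2 carbon with one H, double-bonded to O and single-bonded to carbon (an aldehyde).
(A) contains an aldehyde (-CHO), which satisfies every atom and bond constraint.
(B) has an acetyl/ketone group (-C(=O)CH3) but the carbonyl carbon has H0 (two carbon neighbours), not H1.
(C) has a carboxylic acid group (-C(=O)OH) but the carbonyl carbon has H0 and is bonded to O, not H1.
(D) has a carboxylic acid group (-C(=O)OH) but the carbonyl carbon has H0 and is bonded to O, not H1.
So the answer is (A).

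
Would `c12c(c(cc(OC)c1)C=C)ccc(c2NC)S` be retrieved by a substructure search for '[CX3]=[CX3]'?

Yes

The pattern [CX3]=[CX3] describes a non-aromatic C=C double bond between two sp2 carbons — an alkene.
The molecule carries a vinyl group (-CH=CH2), whose atoms satisfy every constraint of the query, so the pattern matches.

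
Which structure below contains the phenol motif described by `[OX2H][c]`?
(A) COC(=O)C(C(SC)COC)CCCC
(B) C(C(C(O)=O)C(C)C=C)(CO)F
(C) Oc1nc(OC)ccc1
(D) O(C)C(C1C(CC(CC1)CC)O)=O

[OX2H][c] describes a hydroxyl oxygen attached to an aromatic carbon (a phenol).
(A) has a methoxy ether (-OCH3) but the oxygen has H0, not H1.
(B) has a hydroxyl group (-OH) but the -OH is on an aliphatic carbon, not an aromatic c.
(C) contains a hydroxyl group (-OH), which satisfies every atom and bond constraint.
(D) has a hydroxyl group (-OH) but the -OH is on an aliphatic carbon, not an aromatic c.
So the answer is (C).

C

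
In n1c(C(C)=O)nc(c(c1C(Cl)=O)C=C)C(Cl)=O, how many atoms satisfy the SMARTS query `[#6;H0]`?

7

Check the 17 heavy atoms by environment: 2× n (aromatic, H0) → no; 4× c (aromatic, H0) → match; 3× C (H0) → match; 3× O (H0) → no; 2× Cl (H0) → no; 1× C (H1) → no; 1× C (H2) → no; 1× C (H3) → no.
Summing the matching environments: 4 + 3 = 7 matching atoms.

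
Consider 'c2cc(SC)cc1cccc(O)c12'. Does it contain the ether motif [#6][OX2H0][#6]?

No

The pattern [#6][OX2H0][#6] describes an aliphatic oxygen bridging two carbons with no H on the oxygen — an ether.
The closest candidate here is a hydroxyl group (-OH), but the oxygen has H1, not H0 bridging two carbons. No other fragment satisfies the full query, so there is no match.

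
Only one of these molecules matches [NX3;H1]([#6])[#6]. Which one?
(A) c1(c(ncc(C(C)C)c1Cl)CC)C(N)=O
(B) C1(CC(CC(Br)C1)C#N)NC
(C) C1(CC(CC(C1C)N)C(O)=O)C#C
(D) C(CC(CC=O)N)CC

[NX3;H1]([#6])[#6] describes a trivalent nitrogen with one H, bonded to two carbons (a secondary amine).
(A) has a primary amide (-C(=O)NH2) but the -C(=O)NH2 nitrogen has H2, not H1.
(B) contains an N-methylamino group (-NHCH3), which satisfies every atom and bond constraint.
(C) has a primary amino group (-NH2) but the nitrogen has H2 and only one carbon neighbour.
(D) has a primary amino group (-NH2) but the nitrogen has H2 and only one carbon neighbour.
So the answer is (B).

B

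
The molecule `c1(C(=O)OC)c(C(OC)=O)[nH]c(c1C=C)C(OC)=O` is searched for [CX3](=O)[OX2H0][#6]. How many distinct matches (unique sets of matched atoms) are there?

3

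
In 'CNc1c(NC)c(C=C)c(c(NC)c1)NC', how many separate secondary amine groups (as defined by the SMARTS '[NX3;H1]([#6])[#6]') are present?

[NX3;H1]([#6])[#6] is the SMARTS for a secondary amine: a trivalent nitrogen with one H, bonded to two carbons.
The molecule carries 4 separate instances of an N-methylamino group (-NHCH3) meeting every constraint; each maps to a distinct set of atoms, giving 4 matches.

4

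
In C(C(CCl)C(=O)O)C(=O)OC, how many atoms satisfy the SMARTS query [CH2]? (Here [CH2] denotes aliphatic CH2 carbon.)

The query [CH2] means: aliphatic carbon with exactly two hydrogens.
Check the 11 heavy atoms by environment: 2× C (H2) → match; 1× C (H1) → no; 1× Cl (H0) → no; 2× C (H0) → no; 3× O (H0) → no; 1× O (H1) → no; 1× C (H3) → no.
That gives 2 matching atoms.

2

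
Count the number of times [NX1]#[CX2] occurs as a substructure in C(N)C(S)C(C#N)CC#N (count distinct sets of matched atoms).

2

[NX1]#[CX2] is the SMARTS for a nitrile: a nitrogen triple-bonded to a two-connected carbon.
The molecule carries 2 separate instances of a nitrile (-C#N) meeting every constraint; each maps to a distinct set of atoms, giving 2 matches.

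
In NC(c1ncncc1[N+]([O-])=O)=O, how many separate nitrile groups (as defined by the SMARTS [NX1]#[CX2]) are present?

[NX1]#[CX2] is the SMARTS for a nitrile: a nitrogen triple-bonded to a two-connected carbon.
The molecule has a primary amide (-C(=O)NH2), but the nitrogen is NX3, not NX1; nothing else fits, so there are 0 matches.

0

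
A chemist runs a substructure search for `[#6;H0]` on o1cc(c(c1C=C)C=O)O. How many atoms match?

The query [#6;H0] means: any carbon with no attached hydrogen.
Check the 10 heavy atoms by environment: 1× o (aromatic, H0) → no; 1× c (aromatic, H1) → no; 3× c (aromatic, H0) → match; 2× C (H1) → no; 1× O (H0) → no; 1× O (H1) → no; 1× C (H2) → no.
That gives 3 matching atoms.

3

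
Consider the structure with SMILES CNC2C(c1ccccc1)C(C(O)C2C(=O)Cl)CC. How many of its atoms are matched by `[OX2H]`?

1

The query [OX2H] means: aliphatic oxygen with two connections, one of which is H — an -OH oxygen.
Check the 19 heavy atoms by environment: 5× C (H1, X4) → no; 1× C (H2, X4) → no; 2× C (H3, X4) → no; 1× N (H1, X3) → no; 1× O (H1, X2) → match; 1× c (aromatic, H0, X3) → no; 5× c (aromatic, H1, X3) → no; 1× C (H0, X3) → no; 1× O (H0, X1) → no; 1× Cl (H0, X1) → no.
That gives 1 matching atom.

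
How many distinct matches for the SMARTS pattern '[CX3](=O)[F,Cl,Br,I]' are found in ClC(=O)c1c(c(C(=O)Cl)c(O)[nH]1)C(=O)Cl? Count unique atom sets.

3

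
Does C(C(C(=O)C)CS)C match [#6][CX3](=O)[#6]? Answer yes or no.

Yes

The pattern [#6][CX3](=O)[#6] describes a carbonyl carbon (no H) flanked by two carbons — a ketone.
The molecule carries an acetyl/ketone group (-C(=O)CH3), whose atoms satisfy every constraint of the query, so the pattern matches.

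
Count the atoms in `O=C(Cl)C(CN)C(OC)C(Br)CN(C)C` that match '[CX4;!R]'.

8

The query [CX4;!R] means: aliphatic carbon with four total connections, not in a ring.
Check the 15 heavy atoms by environment: 8× C (X4, acyclic) → match; 1× O (X2, acyclic) → no; 1× Br (X1, acyclic) → no; 2× N (X3, acyclic) → no; 1× C (X3, acyclic) → no; 1× O (X1, acyclic) → no; 1× Cl (X1, acyclic) → no.
That gives 8 matching atoms.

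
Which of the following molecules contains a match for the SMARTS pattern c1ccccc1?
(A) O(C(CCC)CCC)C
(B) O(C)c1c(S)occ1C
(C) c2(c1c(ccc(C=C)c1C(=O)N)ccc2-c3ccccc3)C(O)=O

C

c1ccccc1 describes six aromatic carbons in a ring (a benzene ring).
(A) has a methyl group (-CH3) but no six-membered all-carbon aromatic ring is present.
(B) has a methyl group (-CH3) but no six-membered all-carbon aromatic ring is present.
(C) contains a phenyl ring, which satisfies every atom and bond constraint.
So the answer is (C).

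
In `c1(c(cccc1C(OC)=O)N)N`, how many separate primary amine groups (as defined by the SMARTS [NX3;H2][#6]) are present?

[NX3;H2][#6] is the SMARTS for a primary amine: a trivalent nitrogen with two H attached to carbon.
The molecule carries 2 separate instances of a primary amino group (-NH2) meeting every constraint; each maps to a distinct set of atoms, giving 2 matches.

2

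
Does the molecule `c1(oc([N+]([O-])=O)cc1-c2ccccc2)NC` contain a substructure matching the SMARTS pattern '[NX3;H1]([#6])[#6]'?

The pattern [NX3;H1]([#6])[#6] describes a trivalent nitrogen with one H, bonded to two carbons — a secondary amine.
The molecule carries an N-methylamino group (-NHCH3), whose atoms satisfy every constraint of the query, so the pattern matches.

Yes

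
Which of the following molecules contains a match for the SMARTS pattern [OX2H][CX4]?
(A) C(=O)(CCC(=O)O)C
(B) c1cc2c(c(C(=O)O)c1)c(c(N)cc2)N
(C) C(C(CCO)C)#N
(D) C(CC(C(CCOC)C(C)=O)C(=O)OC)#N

C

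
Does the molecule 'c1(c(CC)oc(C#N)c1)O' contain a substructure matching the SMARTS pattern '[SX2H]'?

No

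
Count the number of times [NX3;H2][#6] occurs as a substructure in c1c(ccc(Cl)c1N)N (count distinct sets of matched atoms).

2

[NX3;H2][#6] is the SMARTS for a primary amine: a trivalent nitrogen with two H attached to carbon.
The molecule carries 2 separate instances of a primary amino group (-NH2) meeting every constraint; each maps to a distinct set of atoms, giving 2 matches.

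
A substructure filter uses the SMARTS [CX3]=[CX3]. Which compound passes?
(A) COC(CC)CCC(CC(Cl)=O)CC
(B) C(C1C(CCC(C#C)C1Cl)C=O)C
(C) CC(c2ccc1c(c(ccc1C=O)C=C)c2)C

C

[CX3]=[CX3] describes a non-aromatic C=C double bond between two sp2 carbons (an alkene).
(A) has an ethyl group (-CH2CH3) but its C-C bond is a single bond between CX4 carbons, not CX3=CX3.
(B) has an ethynyl group (-C#CH) but the C-C bond is a triple bond, not a double bond.
(C) contains a vinyl group (-CH=CH2), which satisfies every atom and bond constraint.
So the answer is (C).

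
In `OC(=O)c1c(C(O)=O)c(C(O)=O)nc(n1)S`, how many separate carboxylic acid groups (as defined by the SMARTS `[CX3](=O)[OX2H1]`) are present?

[CX3](=O)[OX2H1] is the SMARTS for a carboxylic acid: an sp2 carbon double-bonded to O and single-bonded to an -OH oxygen.
The molecule carries 3 separate instances of a carboxylic acid group (-C(=O)OH) meeting every constraint; each maps to a distinct set of atoms, giving 3 matches.

3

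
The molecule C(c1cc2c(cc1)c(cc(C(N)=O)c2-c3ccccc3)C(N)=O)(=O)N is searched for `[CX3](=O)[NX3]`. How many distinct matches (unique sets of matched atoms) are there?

[CX3](=O)[NX3] is the SMARTS for an amide: a carbonyl carbon bonded to a trivalent nitrogen.
The molecule carries 3 separate instances of a primary amide (-C(=O)NH2) meeting every constraint; each maps to a distinct set of atoms, giving 3 matches.

3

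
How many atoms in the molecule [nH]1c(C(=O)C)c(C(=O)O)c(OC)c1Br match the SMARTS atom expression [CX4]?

The query [CX4] means: C with X4: aliphatic carbon with exactly 4 total connections (bonds + H).
Check the 14 heavy atoms by environment: 1× n (aromatic, X3) → no; 4× c (aromatic, X3) → no; 2× C (X3) → no; 2× O (X1) → no; 2× C (X4) → match; 2× O (X2) → no; 1× Br (X1) → no.
That gives 2 matching atoms.

2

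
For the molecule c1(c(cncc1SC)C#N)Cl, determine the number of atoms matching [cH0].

3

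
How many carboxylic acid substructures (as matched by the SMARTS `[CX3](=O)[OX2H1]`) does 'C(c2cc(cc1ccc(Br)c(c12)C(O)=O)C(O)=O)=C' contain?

[CX3](=O)[OX2H1] is the SMARTS for a carboxylic acid: an sp2 carbon double-bonded to O and single-bonded to an -OH oxygen.
The molecule carries 2 separate instances of a carboxylic acid group (-C(=O)OH) meeting every constraint; each maps to a distinct set of atoms, giving 2 matches.

2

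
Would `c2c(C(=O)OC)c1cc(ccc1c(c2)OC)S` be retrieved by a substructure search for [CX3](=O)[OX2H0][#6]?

Yes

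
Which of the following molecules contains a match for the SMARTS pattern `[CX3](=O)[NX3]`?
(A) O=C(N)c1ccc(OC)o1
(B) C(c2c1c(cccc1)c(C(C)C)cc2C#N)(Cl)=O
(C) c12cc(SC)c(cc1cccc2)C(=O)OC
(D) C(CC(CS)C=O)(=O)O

A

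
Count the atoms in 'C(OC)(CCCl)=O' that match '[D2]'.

3

The query [D2] means: atom with exactly two heavy-atom neighbours.
Check the 7 heavy atoms by environment: 2× C (D2) → match; 1× C (D3) → no; 1× O (D1) → no; 1× O (D2) → match; 1× C (D1) → no; 1× Cl (D1) → no.
Summing the matching environments: 2 + 1 = 3 matching atoms.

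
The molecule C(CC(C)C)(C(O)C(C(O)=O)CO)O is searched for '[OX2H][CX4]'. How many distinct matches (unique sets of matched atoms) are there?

[OX2H][CX4] is the SMARTS for an aliphatic alcohol: a hydroxyl oxygen bound to an sp3 (X4) carbon.
The molecule carries 3 separate instances of a hydroxyl group (-OH) meeting every constraint; each maps to a distinct set of atoms, giving 3 matches.

3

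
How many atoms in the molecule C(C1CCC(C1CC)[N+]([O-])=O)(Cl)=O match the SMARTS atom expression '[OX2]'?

0

Check the 13 heavy atoms by environment: 7× C (X4) → no; 1× N (charge +1, X3) → no; 1× O (charge -1, X1) → no; 2× O (X1) → no; 1× C (X3) → no; 1× Cl (X1) → no.
No environment satisfies the query, so 0 matching atoms.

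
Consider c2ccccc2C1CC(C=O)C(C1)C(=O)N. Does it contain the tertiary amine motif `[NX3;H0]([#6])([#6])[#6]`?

The pattern [NX3;H0]([#6])([#6])[#6] describes a trivalent nitrogen with no H, bonded to three carbons — a tertiary amine.
The closest candidate here is a primary amide (-C(=O)NH2), but the amide nitrogen has H2 and only one carbon neighbour. No other fragment satisfies the full query, so there is no match.

No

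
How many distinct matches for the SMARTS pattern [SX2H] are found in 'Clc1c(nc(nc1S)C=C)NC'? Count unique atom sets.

1

[SX2H] is the SMARTS for a thiol: an aliphatic sulfur with two connections, one being H.
Exactly one fragment in the molecule meets all constraints, giving 1 match.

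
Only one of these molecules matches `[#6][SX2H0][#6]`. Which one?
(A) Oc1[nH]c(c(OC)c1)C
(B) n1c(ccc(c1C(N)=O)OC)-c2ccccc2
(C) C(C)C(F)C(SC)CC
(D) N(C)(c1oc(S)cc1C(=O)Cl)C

[#6][SX2H0][#6] describes an aliphatic sulfur bridging two carbons with no H on the sulfur (a thioether).
(A) has a methoxy ether (-OCH3) but the bridging atom is O, not S.
(B) has a methoxy ether (-OCH3) but the bridging atom is O, not S.
(C) contains a methylthio ether (-SCH3), which satisfies every atom and bond constraint.
(D) has a thiol (-SH) but the sulfur has H1, not H0 bridging two carbons.
So the answer is (C).

C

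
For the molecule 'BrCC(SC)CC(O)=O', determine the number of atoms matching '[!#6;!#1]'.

4

The query [!#6;!#1] means: not carbon and not hydrogen — any heteroatom.
Check the 9 heavy atoms by environment: 5× C → no; 1× Br → match; 1× S → match; 2× O → match.
Summing the matching environments: 1 + 1 + 2 = 4 matching atoms.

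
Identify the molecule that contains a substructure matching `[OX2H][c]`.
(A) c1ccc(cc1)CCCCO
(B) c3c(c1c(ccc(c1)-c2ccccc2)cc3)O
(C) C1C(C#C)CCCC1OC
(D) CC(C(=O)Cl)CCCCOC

B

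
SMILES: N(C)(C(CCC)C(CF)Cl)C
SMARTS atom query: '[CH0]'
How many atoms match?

Check the 11 heavy atoms by environment: 3× C (H2) → no; 2× C (H1) → no; 3× C (H3) → no; 1× N (H0) → no; 1× Cl (H0) → no; 1× F (H0) → no.
No environment satisfies the query, so 0 matching atoms.

0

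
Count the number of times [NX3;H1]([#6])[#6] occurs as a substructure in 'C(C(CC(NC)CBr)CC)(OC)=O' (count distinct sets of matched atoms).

1

[NX3;H1]([#6])[#6] is the SMARTS for a secondary amine: a trivalent nitrogen with one H, bonded to two carbons.
Exactly one fragment in the molecule meets all constraints, giving 1 match.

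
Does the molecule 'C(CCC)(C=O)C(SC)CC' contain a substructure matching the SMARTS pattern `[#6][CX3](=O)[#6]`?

No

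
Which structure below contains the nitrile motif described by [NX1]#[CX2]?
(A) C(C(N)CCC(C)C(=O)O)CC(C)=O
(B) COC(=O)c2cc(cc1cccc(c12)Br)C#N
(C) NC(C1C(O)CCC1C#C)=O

B

[NX1]#[CX2] describes a nitrogen triple-bonded to a two-connected carbon (a nitrile).
(A) has a primary amino group (-NH2) but the nitrogen is NX3 (three connections), not NX1 triple-bonded.
(B) contains a nitrile (-C#N), which satisfies every atom and bond constraint.
(C) has a primary amide (-C(=O)NH2) but the nitrogen is NX3, not NX1.
So the answer is (B).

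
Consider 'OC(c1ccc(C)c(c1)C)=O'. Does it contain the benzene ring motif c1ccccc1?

Yes

The pattern c1ccccc1 describes six aromatic carbons in a ring — a benzene ring.
The required atom environment is present in the molecule, so the pattern matches.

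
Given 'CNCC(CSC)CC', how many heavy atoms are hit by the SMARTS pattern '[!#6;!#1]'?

The query [!#6;!#1] means: not carbon and not hydrogen — any heteroatom.
Check the 9 heavy atoms by environment: 7× C → no; 1× S → match; 1× N → match.
Summing the matching environments: 1 + 1 = 2 matching atoms.

2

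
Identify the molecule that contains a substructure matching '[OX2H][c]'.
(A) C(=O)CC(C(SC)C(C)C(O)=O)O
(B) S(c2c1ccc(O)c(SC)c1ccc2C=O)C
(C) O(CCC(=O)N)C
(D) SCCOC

B

[OX2H][c] describes a hydroxyl oxygen attached to an aromatic carbon (a phenol).
(A) has a hydroxyl group (-OH) but the -OH is on an aliphatic carbon, not an aromatic c.
(B) contains a hydroxyl group (-OH), which satisfies every atom and bond constraint.
(C) has a methoxy ether (-OCH3) but the oxygen has H0, not H1.
(D) has a methoxy ether (-OCH3) but the oxygen has H0, not H1.
So the answer is (B).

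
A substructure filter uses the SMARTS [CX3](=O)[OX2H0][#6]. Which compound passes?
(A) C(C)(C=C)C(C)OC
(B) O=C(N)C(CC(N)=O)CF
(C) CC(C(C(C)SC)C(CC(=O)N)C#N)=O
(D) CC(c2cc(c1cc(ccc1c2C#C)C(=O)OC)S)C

D

[CX3](=O)[OX2H0][#6] describes a carbonyl carbon bonded to an oxygen that is itself bonded to carbon (no H on that O) (an ester).
(A) has a methoxy ether (-OCH3) but the ether oxygen is not adjacent to a C=O carbon.
(B) has a primary amide (-C(=O)NH2) but the carbonyl is bonded to N, not to an O-C linkage.
(C) has a primary amide (-C(=O)NH2) but the carbonyl is bonded to N, not to an O-C linkage.
(D) contains a methyl-ester group (-C(=O)OCH3), which satisfies every atom and bond constraint.
So the answer is (D).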